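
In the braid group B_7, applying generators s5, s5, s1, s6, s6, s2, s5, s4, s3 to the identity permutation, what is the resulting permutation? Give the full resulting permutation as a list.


Starting with identity [1, 2, 3, 4, 5, 6, 7].
Apply generators in sequence:
  After s5: [1, 2, 3, 4, 6, 5, 7]
  After s5: [1, 2, 3, 4, 5, 6, 7]
  After s1: [2, 1, 3, 4, 5, 6, 7]
  After s6: [2, 1, 3, 4, 5, 7, 6]
  After s6: [2, 1, 3, 4, 5, 6, 7]
  After s2: [2, 3, 1, 4, 5, 6, 7]
  After s5: [2, 3, 1, 4, 6, 5, 7]
  After s4: [2, 3, 1, 6, 4, 5, 7]
  After s3: [2, 3, 6, 1, 4, 5, 7]
Final permutation: [2, 3, 6, 1, 4, 5, 7]

[2, 3, 6, 1, 4, 5, 7]


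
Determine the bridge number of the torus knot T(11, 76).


The bridge number of T(p,q) is min(p,q).
min(11, 76) = 11

11


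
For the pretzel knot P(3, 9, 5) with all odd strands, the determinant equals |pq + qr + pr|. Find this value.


Step 1: Compute pq + qr + pr.
pq = 3*9 = 27
qr = 9*5 = 45
pr = 3*5 = 15
pq + qr + pr = 27 + 45 + 15 = 87
Step 2: Take absolute value.
det(P(3,9,5)) = |87| = 87

87


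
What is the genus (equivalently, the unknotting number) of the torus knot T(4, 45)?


For a torus knot T(p,q), both the unknotting number and genus equal (p-1)(q-1)/2.
= (4-1)(45-1)/2
= 3*44/2
= 132/2 = 66

66


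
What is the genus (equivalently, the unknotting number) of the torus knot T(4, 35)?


For a torus knot T(p,q), both the unknotting number and genus equal (p-1)(q-1)/2.
= (4-1)(35-1)/2
= 3*34/2
= 102/2 = 51

51


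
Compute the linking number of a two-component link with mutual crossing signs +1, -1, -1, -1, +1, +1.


Step 1: Count positive crossings: 3
Step 2: Count negative crossings: 3
Step 3: Sum of signs = 3 - 3 = 0
Step 4: Linking number = sum/2 = 0/2 = 0

0


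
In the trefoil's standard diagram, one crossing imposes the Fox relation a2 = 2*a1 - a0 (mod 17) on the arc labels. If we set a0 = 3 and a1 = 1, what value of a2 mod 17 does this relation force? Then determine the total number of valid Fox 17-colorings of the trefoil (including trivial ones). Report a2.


Step 1: Apply the given crossing relation 2*a1 - a0 - a2 = 0 (mod 17).
  a2 = 2*a1 - a0 mod 17
  a2 = 2*1 - 3 mod 17
  a2 = 2 - 3 mod 17
  a2 = -1 mod 17 = 16
Step 2: The trefoil has determinant 3.
  Number of Fox p-colorings (p prime) is p^2 if p = 3, else p.
  Since 17 does not divide 3, only trivial (constant) colorings exist.
  (So the trial a0 = 3, a1 = 1 with a0 != a1 does NOT extend to a valid coloring of the whole trefoil: the other two crossing relations require 3*(a1 - a0) = 0 (mod 17), which fails.)
  Total colorings = 17
Step 3: a2 = 16, total Fox 17-colorings = 17

16


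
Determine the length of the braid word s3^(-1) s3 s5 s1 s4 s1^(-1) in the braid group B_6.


The word length counts the number of generators (including inverses).
Listing each generator: s3^(-1), s3, s5, s1, s4, s1^(-1)
There are 6 generators in this braid word.

6


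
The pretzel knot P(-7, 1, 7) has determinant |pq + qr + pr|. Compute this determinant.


Step 1: Compute pq + qr + pr.
pq = (-7)*1 = -7
qr = 1*7 = 7
pr = (-7)*7 = -49
pq + qr + pr = -7 + 7 + (-49) = -49
Step 2: Take absolute value.
det(P(-7,1,7)) = |-49| = 49

49


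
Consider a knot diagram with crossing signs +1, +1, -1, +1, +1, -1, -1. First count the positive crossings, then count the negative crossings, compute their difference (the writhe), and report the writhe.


Step 1: Count positive crossings (+1).
Positive crossings: 4
Step 2: Count negative crossings (-1).
Negative crossings: 3
Step 3: Writhe = (positive) - (negative)
w = 4 - 3 = 1
Step 4: |w| = 1, and w is positive

1


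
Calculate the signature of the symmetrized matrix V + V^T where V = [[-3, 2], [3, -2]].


Step 1: V + V^T = [[-6, 5], [5, -4]]
Step 2: trace = -10, det = -1
Step 3: Discriminant = (-10)^2 - 4*(-1) = 104
Step 4: Eigenvalues: 0.0990195, -10.099
Step 5: Signature = (# positive eigenvalues) - (# negative eigenvalues) = 0

0


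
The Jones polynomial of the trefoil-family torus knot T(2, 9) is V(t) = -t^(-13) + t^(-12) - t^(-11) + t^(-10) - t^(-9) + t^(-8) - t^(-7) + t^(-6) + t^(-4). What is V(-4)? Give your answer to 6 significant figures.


Substituting t = -4 into V(t) = -t^(-13) + t^(-12) - t^(-11) + t^(-10) - t^(-9) + t^(-8) - t^(-7) + t^(-6) + t^(-4):
  (-)t^(-13) = 1.49012e-08
  (+)t^(-12) = 5.96046e-08
  (-)t^(-11) = 2.38419e-07
  (+)t^(-10) = 9.53674e-07
  (-)t^(-9) = 3.8147e-06
  (+)t^(-8) = 1.52588e-05
  (-)t^(-7) = 6.10352e-05
  (+)t^(-6) = 0.000244141
  (+)t^(-4) = 0.00390625
Sum = (1.49012e-08) + (5.96046e-08) + (2.38419e-07) + (9.53674e-07) + (3.8147e-06) + (1.52588e-05) + (6.10352e-05) + (0.000244141) + (0.00390625)
= 0.004231765866
Rounded to 6 significant figures: 0.00423177

0.00423177


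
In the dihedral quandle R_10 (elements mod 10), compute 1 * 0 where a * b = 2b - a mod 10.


1 * 0 = 2*0 - 1 mod 10
= 0 - 1 mod 10
= -1 mod 10 = 9

9


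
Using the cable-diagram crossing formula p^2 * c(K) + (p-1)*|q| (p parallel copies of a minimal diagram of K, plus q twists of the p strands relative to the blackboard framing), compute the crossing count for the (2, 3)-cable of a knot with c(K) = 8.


Step 1: Each of the c(K) crossings of the companion diagram becomes p*p = p^2 crossings among the p parallel strands, and each of the |q| twists s_1 s_2 ... s_(p-1) adds (p-1) crossings.
  Crossings = p^2 * c(K) + (p-1)*|q|
Step 2: = 2^2 * 8 + (2-1)*3
Step 3: = 4*8 + 1*3
Step 4: = 32 + 3 = 35

35


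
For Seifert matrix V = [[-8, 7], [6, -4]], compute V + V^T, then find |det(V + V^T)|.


Step 1: Form V + V^T where V = [[-8, 7], [6, -4]]
  V^T = [[-8, 6], [7, -4]]
  V + V^T = [[-16, 13], [13, -8]]
Step 2: det(V + V^T) = (-16)*(-8) - 13*13
  = 128 - 169 = -41
Step 3: Knot determinant = |det(V + V^T)| = |-41| = 41

41


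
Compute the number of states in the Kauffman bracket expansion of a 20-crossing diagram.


Each crossing contributes 2 choices (A-smoothing or B-smoothing).
Total states = 2^20 = 1048576

1048576


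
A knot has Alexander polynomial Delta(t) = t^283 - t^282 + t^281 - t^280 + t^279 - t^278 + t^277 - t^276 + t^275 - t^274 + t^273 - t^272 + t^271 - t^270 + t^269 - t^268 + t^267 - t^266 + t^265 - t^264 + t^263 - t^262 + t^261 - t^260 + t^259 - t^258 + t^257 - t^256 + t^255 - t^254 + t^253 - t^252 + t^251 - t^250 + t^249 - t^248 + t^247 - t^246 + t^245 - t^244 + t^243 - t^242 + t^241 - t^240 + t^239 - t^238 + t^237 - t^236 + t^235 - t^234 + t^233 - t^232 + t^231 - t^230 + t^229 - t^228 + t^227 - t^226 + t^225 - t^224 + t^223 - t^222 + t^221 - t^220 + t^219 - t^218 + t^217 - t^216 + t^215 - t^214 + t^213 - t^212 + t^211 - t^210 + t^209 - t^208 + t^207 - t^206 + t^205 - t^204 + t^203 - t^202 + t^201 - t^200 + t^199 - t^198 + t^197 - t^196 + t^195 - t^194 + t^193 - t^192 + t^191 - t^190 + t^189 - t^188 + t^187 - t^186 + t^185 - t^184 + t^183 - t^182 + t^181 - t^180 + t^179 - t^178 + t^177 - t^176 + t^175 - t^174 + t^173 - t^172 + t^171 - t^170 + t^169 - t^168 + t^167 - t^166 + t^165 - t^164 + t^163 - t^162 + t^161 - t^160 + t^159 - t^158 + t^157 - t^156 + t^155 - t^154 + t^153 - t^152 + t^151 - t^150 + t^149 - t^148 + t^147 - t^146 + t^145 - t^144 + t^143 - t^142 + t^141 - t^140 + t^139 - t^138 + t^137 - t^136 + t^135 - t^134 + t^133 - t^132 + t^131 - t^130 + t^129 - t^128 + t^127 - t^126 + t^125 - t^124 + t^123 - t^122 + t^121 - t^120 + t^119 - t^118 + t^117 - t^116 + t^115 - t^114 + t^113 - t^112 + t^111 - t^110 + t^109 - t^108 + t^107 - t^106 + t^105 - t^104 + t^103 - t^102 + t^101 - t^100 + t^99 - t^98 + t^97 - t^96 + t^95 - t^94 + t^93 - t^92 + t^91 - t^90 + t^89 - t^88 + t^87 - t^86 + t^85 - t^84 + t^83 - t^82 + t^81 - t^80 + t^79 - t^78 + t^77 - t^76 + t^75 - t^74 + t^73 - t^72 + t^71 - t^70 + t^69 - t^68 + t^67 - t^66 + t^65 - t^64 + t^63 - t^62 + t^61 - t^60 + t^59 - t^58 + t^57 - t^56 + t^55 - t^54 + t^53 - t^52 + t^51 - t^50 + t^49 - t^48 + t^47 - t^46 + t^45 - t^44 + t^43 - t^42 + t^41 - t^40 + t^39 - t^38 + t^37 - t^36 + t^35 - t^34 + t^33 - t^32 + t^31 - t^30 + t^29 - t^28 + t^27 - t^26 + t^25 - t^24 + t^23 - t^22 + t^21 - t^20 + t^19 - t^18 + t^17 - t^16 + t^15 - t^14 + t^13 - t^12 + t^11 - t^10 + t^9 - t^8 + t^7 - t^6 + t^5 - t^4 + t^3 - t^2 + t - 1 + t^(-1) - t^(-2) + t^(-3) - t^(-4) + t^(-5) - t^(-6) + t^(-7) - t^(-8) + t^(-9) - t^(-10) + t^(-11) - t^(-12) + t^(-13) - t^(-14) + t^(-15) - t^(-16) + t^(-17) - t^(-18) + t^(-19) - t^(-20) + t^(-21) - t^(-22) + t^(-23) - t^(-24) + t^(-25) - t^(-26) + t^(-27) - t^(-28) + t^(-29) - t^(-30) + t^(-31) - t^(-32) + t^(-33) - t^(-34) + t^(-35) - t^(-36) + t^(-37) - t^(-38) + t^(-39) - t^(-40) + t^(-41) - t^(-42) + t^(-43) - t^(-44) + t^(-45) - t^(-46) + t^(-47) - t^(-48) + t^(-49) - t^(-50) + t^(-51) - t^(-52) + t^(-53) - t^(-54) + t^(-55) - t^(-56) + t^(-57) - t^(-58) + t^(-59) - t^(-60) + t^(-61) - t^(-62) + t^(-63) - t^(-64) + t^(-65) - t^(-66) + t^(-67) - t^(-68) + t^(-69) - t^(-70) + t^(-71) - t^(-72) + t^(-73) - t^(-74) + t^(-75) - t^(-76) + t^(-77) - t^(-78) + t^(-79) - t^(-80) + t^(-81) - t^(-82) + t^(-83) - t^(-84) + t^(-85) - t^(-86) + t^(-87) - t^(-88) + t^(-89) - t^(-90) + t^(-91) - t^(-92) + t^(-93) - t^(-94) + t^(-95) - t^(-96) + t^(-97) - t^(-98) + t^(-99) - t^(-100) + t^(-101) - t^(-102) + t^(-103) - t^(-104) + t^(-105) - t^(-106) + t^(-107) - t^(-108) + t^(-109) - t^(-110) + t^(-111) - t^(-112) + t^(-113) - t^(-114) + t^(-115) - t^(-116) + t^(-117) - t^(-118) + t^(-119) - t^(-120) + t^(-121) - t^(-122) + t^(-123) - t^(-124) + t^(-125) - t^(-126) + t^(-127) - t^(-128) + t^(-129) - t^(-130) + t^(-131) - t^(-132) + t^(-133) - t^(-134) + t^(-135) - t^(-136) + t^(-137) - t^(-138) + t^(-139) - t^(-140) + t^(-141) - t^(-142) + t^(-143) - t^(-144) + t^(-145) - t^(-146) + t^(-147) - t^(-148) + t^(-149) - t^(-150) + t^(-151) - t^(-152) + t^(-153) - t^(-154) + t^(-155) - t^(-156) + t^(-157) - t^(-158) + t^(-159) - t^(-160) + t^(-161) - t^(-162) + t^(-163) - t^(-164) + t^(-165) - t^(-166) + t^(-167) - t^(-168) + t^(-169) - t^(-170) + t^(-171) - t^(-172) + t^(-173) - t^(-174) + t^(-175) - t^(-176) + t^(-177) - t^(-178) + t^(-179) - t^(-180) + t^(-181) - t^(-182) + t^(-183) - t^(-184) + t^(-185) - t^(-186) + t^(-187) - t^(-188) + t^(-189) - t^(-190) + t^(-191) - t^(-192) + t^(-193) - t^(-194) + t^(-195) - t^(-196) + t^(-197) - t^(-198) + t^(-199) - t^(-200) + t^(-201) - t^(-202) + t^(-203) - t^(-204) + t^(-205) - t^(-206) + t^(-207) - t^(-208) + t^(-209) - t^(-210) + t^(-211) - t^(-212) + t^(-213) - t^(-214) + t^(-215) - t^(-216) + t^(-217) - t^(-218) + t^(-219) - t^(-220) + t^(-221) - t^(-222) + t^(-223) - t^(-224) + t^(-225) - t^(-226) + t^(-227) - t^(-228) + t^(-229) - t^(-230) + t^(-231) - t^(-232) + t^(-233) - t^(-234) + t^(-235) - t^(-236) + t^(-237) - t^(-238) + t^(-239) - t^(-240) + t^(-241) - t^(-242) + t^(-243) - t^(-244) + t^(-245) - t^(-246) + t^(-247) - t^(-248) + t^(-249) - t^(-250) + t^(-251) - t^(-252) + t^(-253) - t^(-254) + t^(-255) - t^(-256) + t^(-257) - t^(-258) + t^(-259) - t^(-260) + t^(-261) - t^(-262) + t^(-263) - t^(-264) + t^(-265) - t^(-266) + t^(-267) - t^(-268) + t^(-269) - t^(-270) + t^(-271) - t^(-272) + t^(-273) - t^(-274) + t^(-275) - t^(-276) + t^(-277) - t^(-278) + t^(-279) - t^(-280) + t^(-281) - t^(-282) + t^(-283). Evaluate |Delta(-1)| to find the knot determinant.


Step 1: The polynomial has 567 terms with alternating signs, exponents from 283 down to -283.
Step 2: Substitute t = -1. The i-th term has coefficient (-1)^i and exponent (m-i),
  so its value is (-1)^i * (-1)^(m-i) = (-1)^m = -1 for every i.
Step 3: All 567 terms equal -1, so Delta(-1) = 567 * (-1) = -567
Step 4: |Delta(-1)| = 567

567


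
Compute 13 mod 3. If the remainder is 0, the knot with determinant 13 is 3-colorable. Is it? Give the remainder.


Step 1: A knot is p-colorable if and only if p divides its determinant.
Step 2: Compute 13 mod 3.
13 = 4 * 3 + 1
Step 3: 13 mod 3 = 1
Step 4: The knot is 3-colorable: no

1


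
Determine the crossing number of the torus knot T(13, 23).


For a torus knot T(p, q) with gcd(p,q)=1,
the crossing number is min(p*(q-1), q*(p-1)).
p*(q-1) = 13*22 = 286
q*(p-1) = 23*12 = 276
min(286, 276) = 276

276


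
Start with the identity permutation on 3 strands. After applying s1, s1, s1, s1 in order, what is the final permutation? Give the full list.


Starting with identity [1, 2, 3].
Apply generators in sequence:
  After s1: [2, 1, 3]
  After s1: [1, 2, 3]
  After s1: [2, 1, 3]
  After s1: [1, 2, 3]
Final permutation: [1, 2, 3]

[1, 2, 3]


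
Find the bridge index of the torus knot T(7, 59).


The bridge number of T(p,q) is min(p,q).
min(7, 59) = 7

7


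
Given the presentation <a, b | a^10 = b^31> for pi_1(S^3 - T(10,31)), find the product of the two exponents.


The relation is a^10 = b^31.
Product of exponents = 10 * 31
= 310

310


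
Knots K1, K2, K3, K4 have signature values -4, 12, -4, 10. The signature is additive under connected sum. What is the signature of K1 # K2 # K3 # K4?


The signature is additive under connected sum.
signature(K1 # K2 # K3 # K4) = (-4) + (12) + (-4) + (10)
= 14

14


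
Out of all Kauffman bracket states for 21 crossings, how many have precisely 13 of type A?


We choose which 13 of 21 crossings get A-smoothings.
C(21, 13) = 21! / (13! * 8!)
= 203490

203490


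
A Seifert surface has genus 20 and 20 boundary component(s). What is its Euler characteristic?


chi = 2 - 2g - b
= 2 - 2*20 - 20
= 2 - 40 - 20 = -58

-58


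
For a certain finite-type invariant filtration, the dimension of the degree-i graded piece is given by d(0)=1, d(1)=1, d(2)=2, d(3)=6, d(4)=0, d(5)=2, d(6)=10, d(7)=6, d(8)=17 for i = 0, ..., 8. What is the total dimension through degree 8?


Total dimension = d(0) + d(1) + ... + d(8)
= 1 + 1 + 2 + 6 + 0 + 2 + 10 + 6 + 17
= 45

45


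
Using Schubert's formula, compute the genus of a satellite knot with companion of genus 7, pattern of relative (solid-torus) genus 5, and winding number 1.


Schubert: g(satellite) = g_rel(pattern) + |winding| * g(companion),
where g_rel(pattern) is the genus of the pattern relative to the solid torus.
= 5 + 1 * 7
= 5 + 7 = 12

12


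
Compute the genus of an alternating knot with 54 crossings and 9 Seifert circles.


For alternating knots, g = (c - s + 1)/2.
= (54 - 9 + 1)/2
= 46/2 = 23

23


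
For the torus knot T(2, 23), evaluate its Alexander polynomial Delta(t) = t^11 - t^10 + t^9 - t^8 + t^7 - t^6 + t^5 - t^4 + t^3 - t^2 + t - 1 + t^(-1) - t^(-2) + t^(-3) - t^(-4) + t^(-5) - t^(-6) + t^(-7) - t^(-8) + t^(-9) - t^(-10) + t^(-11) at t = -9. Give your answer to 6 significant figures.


Substituting t = -9 into Delta(t) = t^11 - t^10 + t^9 - t^8 + t^7 - t^6 + t^5 - t^4 + t^3 - t^2 + t - 1 + t^(-1) - t^(-2) + t^(-3) - t^(-4) + t^(-5) - t^(-6) + t^(-7) - t^(-8) + t^(-9) - t^(-10) + t^(-11):
Term values: (-31381059609) + (-3486784401) + (-387420489) + (-43046721) + (-4782969) + (-531441) + (-59049) + (-6561) + (-729) + (-81) + (-9) + (-1) + (-0.111111) + (-0.0123457) + (-0.00137174) + (-0.000152416) + (-1.69351e-05) + (-1.88168e-06) + (-2.09075e-07) + (-2.32306e-08) + (-2.58117e-09) + (-2.86797e-10) + (-3.18664e-11)
Sum = -3.530369206e+10
Rounded to 6 significant figures: -3.53037e+10

-3.53037e+10


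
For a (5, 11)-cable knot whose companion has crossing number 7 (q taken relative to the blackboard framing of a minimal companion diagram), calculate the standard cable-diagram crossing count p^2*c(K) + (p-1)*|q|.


Step 1: Each of the c(K) crossings of the companion diagram becomes p*p = p^2 crossings among the p parallel strands, and each of the |q| twists s_1 s_2 ... s_(p-1) adds (p-1) crossings.
  Crossings = p^2 * c(K) + (p-1)*|q|
Step 2: = 5^2 * 7 + (5-1)*11
Step 3: = 25*7 + 4*11
Step 4: = 175 + 44 = 219

219


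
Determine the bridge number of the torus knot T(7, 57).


The bridge number of T(p,q) is min(p,q).
min(7, 57) = 7

7


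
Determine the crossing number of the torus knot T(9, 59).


For a torus knot T(p, q) with gcd(p,q)=1,
the crossing number is min(p*(q-1), q*(p-1)).
p*(q-1) = 9*58 = 522
q*(p-1) = 59*8 = 472
min(522, 472) = 472

472


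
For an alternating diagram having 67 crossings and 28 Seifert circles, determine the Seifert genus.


For alternating knots, g = (c - s + 1)/2.
= (67 - 28 + 1)/2
= 40/2 = 20

20


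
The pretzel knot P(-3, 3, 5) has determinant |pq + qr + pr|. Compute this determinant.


Step 1: Compute pq + qr + pr.
pq = (-3)*3 = -9
qr = 3*5 = 15
pr = (-3)*5 = -15
pq + qr + pr = -9 + 15 + (-15) = -9
Step 2: Take absolute value.
det(P(-3,3,5)) = |-9| = 9

9


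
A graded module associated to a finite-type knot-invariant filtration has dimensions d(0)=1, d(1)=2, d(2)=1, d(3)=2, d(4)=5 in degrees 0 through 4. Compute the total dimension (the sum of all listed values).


Total dimension = d(0) + d(1) + ... + d(4)
= 1 + 2 + 1 + 2 + 5
= 11

11


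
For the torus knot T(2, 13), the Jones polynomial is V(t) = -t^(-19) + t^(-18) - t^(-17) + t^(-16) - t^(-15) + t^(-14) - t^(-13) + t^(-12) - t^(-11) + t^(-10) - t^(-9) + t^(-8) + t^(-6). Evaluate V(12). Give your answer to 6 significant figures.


Substituting t = 12 into V(t) = -t^(-19) + t^(-18) - t^(-17) + t^(-16) - t^(-15) + t^(-14) - t^(-13) + t^(-12) - t^(-11) + t^(-10) - t^(-9) + t^(-8) + t^(-6):
  (-)t^(-19) = -3.13009e-21
  (+)t^(-18) = 3.7561e-20
  (-)t^(-17) = -4.50732e-19
  (+)t^(-16) = 5.40879e-18
  (-)t^(-15) = -6.49055e-17
  (+)t^(-14) = 7.78866e-16
  (-)t^(-13) = -9.34639e-15
  (+)t^(-12) = 1.12157e-13
  (-)t^(-11) = -1.34588e-12
  (+)t^(-10) = 1.61506e-11
  (-)t^(-9) = -1.93807e-10
  (+)t^(-8) = 2.32568e-09
  (+)t^(-6) = 3.34898e-07
Sum = (-3.13009e-21) + (3.7561e-20) + (-4.50732e-19) + (5.40879e-18) + (-6.49055e-17) + (7.78866e-16) + (-9.34639e-15) + (1.12157e-13) + (-1.34588e-12) + (1.61506e-11) + (-1.93807e-10) + (2.32568e-09) + (3.34898e-07)
= 3.370447586e-07
Rounded to 6 significant figures: 3.37045e-07

3.37045e-07


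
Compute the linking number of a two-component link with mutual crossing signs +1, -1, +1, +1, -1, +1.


Step 1: Count positive crossings: 4
Step 2: Count negative crossings: 2
Step 3: Sum of signs = 4 - 2 = 2
Step 4: Linking number = sum/2 = 2/2 = 1

1


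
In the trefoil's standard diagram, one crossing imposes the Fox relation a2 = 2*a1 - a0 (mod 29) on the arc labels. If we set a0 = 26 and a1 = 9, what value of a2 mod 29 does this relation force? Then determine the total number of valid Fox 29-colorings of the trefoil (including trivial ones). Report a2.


Step 1: Apply the given crossing relation 2*a1 - a0 - a2 = 0 (mod 29).
  a2 = 2*a1 - a0 mod 29
  a2 = 2*9 - 26 mod 29
  a2 = 18 - 26 mod 29
  a2 = -8 mod 29 = 21
Step 2: The trefoil has determinant 3.
  Number of Fox p-colorings (p prime) is p^2 if p = 3, else p.
  Since 29 does not divide 3, only trivial (constant) colorings exist.
  (So the trial a0 = 26, a1 = 9 with a0 != a1 does NOT extend to a valid coloring of the whole trefoil: the other two crossing relations require 3*(a1 - a0) = 0 (mod 29), which fails.)
  Total colorings = 29
Step 3: a2 = 21, total Fox 29-colorings = 29

21


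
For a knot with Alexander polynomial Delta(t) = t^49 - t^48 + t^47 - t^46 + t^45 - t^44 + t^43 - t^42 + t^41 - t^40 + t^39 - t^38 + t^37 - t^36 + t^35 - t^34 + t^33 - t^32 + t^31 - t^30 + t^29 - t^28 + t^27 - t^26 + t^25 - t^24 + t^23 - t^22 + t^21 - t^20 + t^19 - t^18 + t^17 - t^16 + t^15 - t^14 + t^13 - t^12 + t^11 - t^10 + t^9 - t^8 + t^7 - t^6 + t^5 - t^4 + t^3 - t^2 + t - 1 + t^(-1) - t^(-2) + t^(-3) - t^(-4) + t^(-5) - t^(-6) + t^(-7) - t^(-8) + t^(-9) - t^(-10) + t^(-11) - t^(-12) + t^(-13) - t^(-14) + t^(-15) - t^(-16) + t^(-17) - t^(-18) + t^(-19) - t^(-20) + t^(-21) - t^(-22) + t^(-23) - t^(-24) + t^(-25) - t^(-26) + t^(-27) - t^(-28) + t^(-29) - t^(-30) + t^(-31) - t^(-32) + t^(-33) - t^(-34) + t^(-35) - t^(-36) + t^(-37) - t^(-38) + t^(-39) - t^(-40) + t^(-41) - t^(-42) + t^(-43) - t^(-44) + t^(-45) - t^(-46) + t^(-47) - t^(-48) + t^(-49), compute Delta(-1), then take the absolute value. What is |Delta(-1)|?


Step 1: The polynomial has 99 terms with alternating signs, exponents from 49 down to -49.
Step 2: Substitute t = -1. The i-th term has coefficient (-1)^i and exponent (m-i),
  so its value is (-1)^i * (-1)^(m-i) = (-1)^m = -1 for every i.
Step 3: All 99 terms equal -1, so Delta(-1) = 99 * (-1) = -99
Step 4: |Delta(-1)| = 99

99


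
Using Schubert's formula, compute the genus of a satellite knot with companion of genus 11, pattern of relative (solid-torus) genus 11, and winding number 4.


Schubert: g(satellite) = g_rel(pattern) + |winding| * g(companion),
where g_rel(pattern) is the genus of the pattern relative to the solid torus.
= 11 + 4 * 11
= 11 + 44 = 55

55


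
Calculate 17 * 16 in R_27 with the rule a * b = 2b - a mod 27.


17 * 16 = 2*16 - 17 mod 27
= 32 - 17 mod 27
= 15 mod 27 = 15

15


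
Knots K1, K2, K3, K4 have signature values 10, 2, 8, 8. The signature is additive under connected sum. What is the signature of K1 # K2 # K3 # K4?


The signature is additive under connected sum.
signature(K1 # K2 # K3 # K4) = (10) + (2) + (8) + (8)
= 28

28


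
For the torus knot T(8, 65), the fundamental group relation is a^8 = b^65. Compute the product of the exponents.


The relation is a^8 = b^65.
Product of exponents = 8 * 65
= 520

520


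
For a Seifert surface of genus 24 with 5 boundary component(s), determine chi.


chi = 2 - 2g - b
= 2 - 2*24 - 5
= 2 - 48 - 5 = -51

-51


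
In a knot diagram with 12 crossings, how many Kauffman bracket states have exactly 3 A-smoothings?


We choose which 3 of 12 crossings get A-smoothings.
C(12, 3) = 12! / (3! * 9!)
= 220

220


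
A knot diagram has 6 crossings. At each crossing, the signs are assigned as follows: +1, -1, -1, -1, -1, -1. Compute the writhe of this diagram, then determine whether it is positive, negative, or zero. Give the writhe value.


Step 1: Count positive crossings (+1).
Positive crossings: 1
Step 2: Count negative crossings (-1).
Negative crossings: 5
Step 3: Writhe = (positive) - (negative)
w = 1 - 5 = -4
Step 4: |w| = 4, and w is negative

-4


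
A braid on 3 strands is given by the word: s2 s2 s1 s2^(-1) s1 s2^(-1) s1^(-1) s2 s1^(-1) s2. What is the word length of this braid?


The word length counts the number of generators (including inverses).
Listing each generator: s2, s2, s1, s2^(-1), s1, s2^(-1), s1^(-1), s2, s1^(-1), s2
There are 10 generators in this braid word.

10


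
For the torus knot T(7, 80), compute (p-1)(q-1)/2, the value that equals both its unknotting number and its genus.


For a torus knot T(p,q), both the unknotting number and genus equal (p-1)(q-1)/2.
= (7-1)(80-1)/2
= 6*79/2
= 474/2 = 237

237


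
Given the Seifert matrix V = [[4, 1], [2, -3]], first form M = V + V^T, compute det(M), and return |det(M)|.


Step 1: Form V + V^T where V = [[4, 1], [2, -3]]
  V^T = [[4, 2], [1, -3]]
  V + V^T = [[8, 3], [3, -6]]
Step 2: det(V + V^T) = 8*(-6) - 3*3
  = -48 - 9 = -57
Step 3: Knot determinant = |det(V + V^T)| = |-57| = 57

57


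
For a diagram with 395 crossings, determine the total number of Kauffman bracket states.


Each crossing contributes 2 choices (A-smoothing or B-smoothing).
Total states = 2^395 = 80695308690215893426747474125094121072803306025913234775958104891895238188026287332176417290004307232371974124148359168

80695308690215893426747474125094121072803306025913234775958104891895238188026287332176417290004307232371974124148359168


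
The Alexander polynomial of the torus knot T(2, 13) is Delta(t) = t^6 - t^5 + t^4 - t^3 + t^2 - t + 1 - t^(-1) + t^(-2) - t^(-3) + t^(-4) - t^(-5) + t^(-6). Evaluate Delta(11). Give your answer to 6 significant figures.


Substituting t = 11 into Delta(t) = t^6 - t^5 + t^4 - t^3 + t^2 - t + 1 - t^(-1) + t^(-2) - t^(-3) + t^(-4) - t^(-5) + t^(-6):
Term values: (1771561) + (-161051) + (14641) + (-1331) + (121) + (-11) + (1) + (-0.0909091) + (0.00826446) + (-0.000751315) + (6.83013e-05) + (-6.20921e-06) + (5.64474e-07)
Sum = 1623930.917
Rounded to 6 significant figures: 1.62393e+06

1.62393e+06


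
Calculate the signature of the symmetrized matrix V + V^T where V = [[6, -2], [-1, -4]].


Step 1: V + V^T = [[12, -3], [-3, -8]]
Step 2: trace = 4, det = -105
Step 3: Discriminant = 4^2 - 4*(-105) = 436
Step 4: Eigenvalues: 12.4403, -8.44031
Step 5: Signature = (# positive eigenvalues) - (# negative eigenvalues) = 0

0


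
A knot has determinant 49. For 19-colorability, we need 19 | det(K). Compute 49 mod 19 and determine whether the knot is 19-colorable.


Step 1: A knot is p-colorable if and only if p divides its determinant.
Step 2: Compute 49 mod 19.
49 = 2 * 19 + 11
Step 3: 49 mod 19 = 11
Step 4: The knot is 19-colorable: no

11


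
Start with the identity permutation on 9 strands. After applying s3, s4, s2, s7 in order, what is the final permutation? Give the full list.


Starting with identity [1, 2, 3, 4, 5, 6, 7, 8, 9].
Apply generators in sequence:
  After s3: [1, 2, 4, 3, 5, 6, 7, 8, 9]
  After s4: [1, 2, 4, 5, 3, 6, 7, 8, 9]
  After s2: [1, 4, 2, 5, 3, 6, 7, 8, 9]
  After s7: [1, 4, 2, 5, 3, 6, 8, 7, 9]
Final permutation: [1, 4, 2, 5, 3, 6, 8, 7, 9]

[1, 4, 2, 5, 3, 6, 8, 7, 9]


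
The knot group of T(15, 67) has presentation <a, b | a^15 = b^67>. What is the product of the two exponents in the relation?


The relation is a^15 = b^67.
Product of exponents = 15 * 67
= 1005

1005


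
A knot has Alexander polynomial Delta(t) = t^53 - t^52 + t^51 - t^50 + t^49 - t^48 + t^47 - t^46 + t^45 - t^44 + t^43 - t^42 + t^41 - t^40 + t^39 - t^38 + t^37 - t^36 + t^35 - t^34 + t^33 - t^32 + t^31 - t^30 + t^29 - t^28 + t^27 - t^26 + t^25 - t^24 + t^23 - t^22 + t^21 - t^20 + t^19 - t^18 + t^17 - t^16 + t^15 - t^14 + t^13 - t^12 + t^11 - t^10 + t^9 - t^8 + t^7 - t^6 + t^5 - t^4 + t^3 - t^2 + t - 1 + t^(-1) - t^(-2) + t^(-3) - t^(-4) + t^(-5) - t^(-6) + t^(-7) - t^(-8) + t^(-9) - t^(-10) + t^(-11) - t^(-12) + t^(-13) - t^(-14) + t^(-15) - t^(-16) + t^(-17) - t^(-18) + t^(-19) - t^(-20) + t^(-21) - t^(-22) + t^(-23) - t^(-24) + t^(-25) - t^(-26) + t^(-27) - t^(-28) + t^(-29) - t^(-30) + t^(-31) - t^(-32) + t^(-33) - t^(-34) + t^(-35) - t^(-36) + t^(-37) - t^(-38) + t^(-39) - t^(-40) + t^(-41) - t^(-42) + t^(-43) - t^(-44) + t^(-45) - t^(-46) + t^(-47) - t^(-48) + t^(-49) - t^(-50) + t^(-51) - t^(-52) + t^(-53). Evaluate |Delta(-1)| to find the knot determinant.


Step 1: The polynomial has 107 terms with alternating signs, exponents from 53 down to -53.
Step 2: Substitute t = -1. The i-th term has coefficient (-1)^i and exponent (m-i),
  so its value is (-1)^i * (-1)^(m-i) = (-1)^m = -1 for every i.
Step 3: All 107 terms equal -1, so Delta(-1) = 107 * (-1) = -107
Step 4: |Delta(-1)| = 107

107


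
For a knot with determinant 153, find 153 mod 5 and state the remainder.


Step 1: A knot is p-colorable if and only if p divides its determinant.
Step 2: Compute 153 mod 5.
153 = 30 * 5 + 3
Step 3: 153 mod 5 = 3
Step 4: The knot is 5-colorable: no

3


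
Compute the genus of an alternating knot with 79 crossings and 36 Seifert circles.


For alternating knots, g = (c - s + 1)/2.
= (79 - 36 + 1)/2
= 44/2 = 22

22


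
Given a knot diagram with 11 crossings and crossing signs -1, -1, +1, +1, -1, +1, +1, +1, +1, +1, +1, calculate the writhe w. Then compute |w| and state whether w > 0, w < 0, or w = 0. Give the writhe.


Step 1: Count positive crossings (+1).
Positive crossings: 8
Step 2: Count negative crossings (-1).
Negative crossings: 3
Step 3: Writhe = (positive) - (negative)
w = 8 - 3 = 5
Step 4: |w| = 5, and w is positive

5


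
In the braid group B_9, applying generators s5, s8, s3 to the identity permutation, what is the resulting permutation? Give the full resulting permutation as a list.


Starting with identity [1, 2, 3, 4, 5, 6, 7, 8, 9].
Apply generators in sequence:
  After s5: [1, 2, 3, 4, 6, 5, 7, 8, 9]
  After s8: [1, 2, 3, 4, 6, 5, 7, 9, 8]
  After s3: [1, 2, 4, 3, 6, 5, 7, 9, 8]
Final permutation: [1, 2, 4, 3, 6, 5, 7, 9, 8]

[1, 2, 4, 3, 6, 5, 7, 9, 8]


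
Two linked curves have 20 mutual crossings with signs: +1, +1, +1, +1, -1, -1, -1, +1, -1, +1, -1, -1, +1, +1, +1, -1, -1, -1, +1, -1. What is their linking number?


Step 1: Count positive crossings: 10
Step 2: Count negative crossings: 10
Step 3: Sum of signs = 10 - 10 = 0
Step 4: Linking number = sum/2 = 0/2 = 0

0


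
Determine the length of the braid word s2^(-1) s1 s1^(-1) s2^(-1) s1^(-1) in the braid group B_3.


The word length counts the number of generators (including inverses).
Listing each generator: s2^(-1), s1, s1^(-1), s2^(-1), s1^(-1)
There are 5 generators in this braid word.

5


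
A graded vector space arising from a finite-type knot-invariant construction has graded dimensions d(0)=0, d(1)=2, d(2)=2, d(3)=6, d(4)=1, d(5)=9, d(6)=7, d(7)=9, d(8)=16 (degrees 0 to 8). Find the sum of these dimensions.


Total dimension = d(0) + d(1) + ... + d(8)
= 0 + 2 + 2 + 6 + 1 + 9 + 7 + 9 + 16
= 52

52


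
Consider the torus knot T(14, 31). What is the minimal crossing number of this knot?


For a torus knot T(p, q) with gcd(p,q)=1,
the crossing number is min(p*(q-1), q*(p-1)).
p*(q-1) = 14*30 = 420
q*(p-1) = 31*13 = 403
min(420, 403) = 403

403


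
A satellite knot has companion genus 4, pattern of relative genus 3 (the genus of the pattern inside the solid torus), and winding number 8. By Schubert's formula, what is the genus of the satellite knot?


Schubert: g(satellite) = g_rel(pattern) + |winding| * g(companion),
where g_rel(pattern) is the genus of the pattern relative to the solid torus.
= 3 + 8 * 4
= 3 + 32 = 35

35


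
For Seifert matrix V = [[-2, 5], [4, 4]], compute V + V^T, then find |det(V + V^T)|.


Step 1: Form V + V^T where V = [[-2, 5], [4, 4]]
  V^T = [[-2, 4], [5, 4]]
  V + V^T = [[-4, 9], [9, 8]]
Step 2: det(V + V^T) = (-4)*8 - 9*9
  = -32 - 81 = -113
Step 3: Knot determinant = |det(V + V^T)| = |-113| = 113

113


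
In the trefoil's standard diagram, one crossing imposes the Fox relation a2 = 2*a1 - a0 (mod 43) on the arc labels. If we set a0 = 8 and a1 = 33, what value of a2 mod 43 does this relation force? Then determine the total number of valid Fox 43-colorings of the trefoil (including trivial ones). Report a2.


Step 1: Apply the given crossing relation 2*a1 - a0 - a2 = 0 (mod 43).
  a2 = 2*a1 - a0 mod 43
  a2 = 2*33 - 8 mod 43
  a2 = 66 - 8 mod 43
  a2 = 58 mod 43 = 15
Step 2: The trefoil has determinant 3.
  Number of Fox p-colorings (p prime) is p^2 if p = 3, else p.
  Since 43 does not divide 3, only trivial (constant) colorings exist.
  (So the trial a0 = 8, a1 = 33 with a0 != a1 does NOT extend to a valid coloring of the whole trefoil: the other two crossing relations require 3*(a1 - a0) = 0 (mod 43), which fails.)
  Total colorings = 43
Step 3: a2 = 15, total Fox 43-colorings = 43

15


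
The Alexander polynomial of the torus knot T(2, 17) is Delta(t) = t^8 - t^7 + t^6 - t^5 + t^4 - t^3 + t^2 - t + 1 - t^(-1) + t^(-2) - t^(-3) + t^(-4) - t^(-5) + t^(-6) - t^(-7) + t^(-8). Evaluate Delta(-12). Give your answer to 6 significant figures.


Substituting t = -12 into Delta(t) = t^8 - t^7 + t^6 - t^5 + t^4 - t^3 + t^2 - t + 1 - t^(-1) + t^(-2) - t^(-3) + t^(-4) - t^(-5) + t^(-6) - t^(-7) + t^(-8):
Term values: (429981696) + (35831808) + (2985984) + (248832) + (20736) + (1728) + (144) + (12) + (1) + (0.0833333) + (0.00694444) + (0.000578704) + (4.82253e-05) + (4.01878e-06) + (3.34898e-07) + (2.79082e-08) + (2.32568e-09)
Sum = 469070941.1
Rounded to 6 significant figures: 4.69071e+08

4.69071e+08


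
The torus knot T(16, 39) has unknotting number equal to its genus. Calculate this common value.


For a torus knot T(p,q), both the unknotting number and genus equal (p-1)(q-1)/2.
= (16-1)(39-1)/2
= 15*38/2
= 570/2 = 285

285


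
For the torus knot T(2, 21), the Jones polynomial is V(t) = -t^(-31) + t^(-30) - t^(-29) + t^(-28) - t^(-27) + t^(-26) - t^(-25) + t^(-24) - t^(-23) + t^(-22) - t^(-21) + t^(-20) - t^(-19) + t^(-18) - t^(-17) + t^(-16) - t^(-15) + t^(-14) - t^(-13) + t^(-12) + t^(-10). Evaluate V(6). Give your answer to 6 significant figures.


Substituting t = 6 into V(t) = -t^(-31) + t^(-30) - t^(-29) + t^(-28) - t^(-27) + t^(-26) - t^(-25) + t^(-24) - t^(-23) + t^(-22) - t^(-21) + t^(-20) - t^(-19) + t^(-18) - t^(-17) + t^(-16) - t^(-15) + t^(-14) - t^(-13) + t^(-12) + t^(-10):
  (-)t^(-31) = -7.53896e-25
  (+)t^(-30) = 4.52337e-24
  (-)t^(-29) = -2.71402e-23
  (+)t^(-28) = 1.62841e-22
  (-)t^(-27) = -9.77049e-22
  (+)t^(-26) = 5.86229e-21
  (-)t^(-25) = -3.51738e-20
  (+)t^(-24) = 2.11043e-19
  (-)t^(-23) = -1.26626e-18
  (+)t^(-22) = 7.59753e-18
  (-)t^(-21) = -4.55852e-17
  (+)t^(-20) = 2.73511e-16
  (-)t^(-19) = -1.64107e-15
  (+)t^(-18) = 9.8464e-15
  (-)t^(-17) = -5.90784e-14
  (+)t^(-16) = 3.5447e-13
  (-)t^(-15) = -2.12682e-12
  (+)t^(-14) = 1.27609e-11
  (-)t^(-13) = -7.65656e-11
  (+)t^(-12) = 4.59394e-10
  (+)t^(-10) = 1.65382e-08
Sum = (-7.53896e-25) + (4.52337e-24) + (-2.71402e-23) + (1.62841e-22) + (-9.77049e-22) + (5.86229e-21) + (-3.51738e-20) + (2.11043e-19) + (-1.26626e-18) + (7.59753e-18) + (-4.55852e-17) + (2.73511e-16) + (-1.64107e-15) + (9.8464e-15) + (-5.90784e-14) + (3.5447e-13) + (-2.12682e-12) + (1.27609e-11) + (-7.65656e-11) + (4.59394e-10) + (1.65382e-08)
= 1.693193768e-08
Rounded to 6 significant figures: 1.69319e-08

1.69319e-08


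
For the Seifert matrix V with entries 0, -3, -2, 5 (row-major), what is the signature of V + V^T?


Step 1: V + V^T = [[0, -5], [-5, 10]]
Step 2: trace = 10, det = -25
Step 3: Discriminant = 10^2 - 4*(-25) = 200
Step 4: Eigenvalues: 12.0711, -2.07107
Step 5: Signature = (# positive eigenvalues) - (# negative eigenvalues) = 0

0


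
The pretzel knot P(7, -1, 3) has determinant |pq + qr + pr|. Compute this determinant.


Step 1: Compute pq + qr + pr.
pq = 7*(-1) = -7
qr = (-1)*3 = -3
pr = 7*3 = 21
pq + qr + pr = -7 + (-3) + 21 = 11
Step 2: Take absolute value.
det(P(7,-1,3)) = |11| = 11

11


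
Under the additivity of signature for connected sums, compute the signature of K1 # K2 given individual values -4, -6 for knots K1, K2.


The signature is additive under connected sum.
signature(K1 # K2) = (-4) + (-6)
= -10

-10


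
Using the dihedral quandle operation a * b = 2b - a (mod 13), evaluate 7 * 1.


7 * 1 = 2*1 - 7 mod 13
= 2 - 7 mod 13
= -5 mod 13 = 8

8


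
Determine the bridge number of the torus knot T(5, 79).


The bridge number of T(p,q) is min(p,q).
min(5, 79) = 5

5


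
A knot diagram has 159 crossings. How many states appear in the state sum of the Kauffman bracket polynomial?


Each crossing contributes 2 choices (A-smoothing or B-smoothing).
Total states = 2^159 = 730750818665451459101842416358141509827966271488

730750818665451459101842416358141509827966271488


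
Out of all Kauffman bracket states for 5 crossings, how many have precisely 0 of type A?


We choose which 0 of 5 crossings get A-smoothings.
C(5, 0) = 5! / (0! * 5!)
= 1

1


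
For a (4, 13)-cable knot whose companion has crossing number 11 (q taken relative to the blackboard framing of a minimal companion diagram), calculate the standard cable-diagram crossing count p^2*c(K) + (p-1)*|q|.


Step 1: Each of the c(K) crossings of the companion diagram becomes p*p = p^2 crossings among the p parallel strands, and each of the |q| twists s_1 s_2 ... s_(p-1) adds (p-1) crossings.
  Crossings = p^2 * c(K) + (p-1)*|q|
Step 2: = 4^2 * 11 + (4-1)*13
Step 3: = 16*11 + 3*13
Step 4: = 176 + 39 = 215

215


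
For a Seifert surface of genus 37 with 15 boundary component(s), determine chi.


chi = 2 - 2g - b
= 2 - 2*37 - 15
= 2 - 74 - 15 = -87

-87


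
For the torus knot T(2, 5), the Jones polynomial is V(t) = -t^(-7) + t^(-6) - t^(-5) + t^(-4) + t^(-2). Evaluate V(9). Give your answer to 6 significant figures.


Substituting t = 9 into V(t) = -t^(-7) + t^(-6) - t^(-5) + t^(-4) + t^(-2):
  (-)t^(-7) = -2.09075e-07
  (+)t^(-6) = 1.88168e-06
  (-)t^(-5) = -1.69351e-05
  (+)t^(-4) = 0.000152416
  (+)t^(-2) = 0.0123457
Sum = (-2.09075e-07) + (1.88168e-06) + (-1.69351e-05) + (0.000152416) + (0.0123457)
= 0.01248283232
Rounded to 6 significant figures: 0.0124828

0.0124828


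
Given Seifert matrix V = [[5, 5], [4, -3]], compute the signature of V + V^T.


Step 1: V + V^T = [[10, 9], [9, -6]]
Step 2: trace = 4, det = -141
Step 3: Discriminant = 4^2 - 4*(-141) = 580
Step 4: Eigenvalues: 14.0416, -10.0416
Step 5: Signature = (# positive eigenvalues) - (# negative eigenvalues) = 0

0


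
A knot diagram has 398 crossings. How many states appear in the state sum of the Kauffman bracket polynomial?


Each crossing contributes 2 choices (A-smoothing or B-smoothing).
Total states = 2^398 = 645562469521727147413979793000752968582426448207305878207664839135161905504210298657411338320034457858975792993186873344

645562469521727147413979793000752968582426448207305878207664839135161905504210298657411338320034457858975792993186873344


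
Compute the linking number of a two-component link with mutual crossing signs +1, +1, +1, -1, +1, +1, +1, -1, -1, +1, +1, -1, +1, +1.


Step 1: Count positive crossings: 10
Step 2: Count negative crossings: 4
Step 3: Sum of signs = 10 - 4 = 6
Step 4: Linking number = sum/2 = 6/2 = 3

3


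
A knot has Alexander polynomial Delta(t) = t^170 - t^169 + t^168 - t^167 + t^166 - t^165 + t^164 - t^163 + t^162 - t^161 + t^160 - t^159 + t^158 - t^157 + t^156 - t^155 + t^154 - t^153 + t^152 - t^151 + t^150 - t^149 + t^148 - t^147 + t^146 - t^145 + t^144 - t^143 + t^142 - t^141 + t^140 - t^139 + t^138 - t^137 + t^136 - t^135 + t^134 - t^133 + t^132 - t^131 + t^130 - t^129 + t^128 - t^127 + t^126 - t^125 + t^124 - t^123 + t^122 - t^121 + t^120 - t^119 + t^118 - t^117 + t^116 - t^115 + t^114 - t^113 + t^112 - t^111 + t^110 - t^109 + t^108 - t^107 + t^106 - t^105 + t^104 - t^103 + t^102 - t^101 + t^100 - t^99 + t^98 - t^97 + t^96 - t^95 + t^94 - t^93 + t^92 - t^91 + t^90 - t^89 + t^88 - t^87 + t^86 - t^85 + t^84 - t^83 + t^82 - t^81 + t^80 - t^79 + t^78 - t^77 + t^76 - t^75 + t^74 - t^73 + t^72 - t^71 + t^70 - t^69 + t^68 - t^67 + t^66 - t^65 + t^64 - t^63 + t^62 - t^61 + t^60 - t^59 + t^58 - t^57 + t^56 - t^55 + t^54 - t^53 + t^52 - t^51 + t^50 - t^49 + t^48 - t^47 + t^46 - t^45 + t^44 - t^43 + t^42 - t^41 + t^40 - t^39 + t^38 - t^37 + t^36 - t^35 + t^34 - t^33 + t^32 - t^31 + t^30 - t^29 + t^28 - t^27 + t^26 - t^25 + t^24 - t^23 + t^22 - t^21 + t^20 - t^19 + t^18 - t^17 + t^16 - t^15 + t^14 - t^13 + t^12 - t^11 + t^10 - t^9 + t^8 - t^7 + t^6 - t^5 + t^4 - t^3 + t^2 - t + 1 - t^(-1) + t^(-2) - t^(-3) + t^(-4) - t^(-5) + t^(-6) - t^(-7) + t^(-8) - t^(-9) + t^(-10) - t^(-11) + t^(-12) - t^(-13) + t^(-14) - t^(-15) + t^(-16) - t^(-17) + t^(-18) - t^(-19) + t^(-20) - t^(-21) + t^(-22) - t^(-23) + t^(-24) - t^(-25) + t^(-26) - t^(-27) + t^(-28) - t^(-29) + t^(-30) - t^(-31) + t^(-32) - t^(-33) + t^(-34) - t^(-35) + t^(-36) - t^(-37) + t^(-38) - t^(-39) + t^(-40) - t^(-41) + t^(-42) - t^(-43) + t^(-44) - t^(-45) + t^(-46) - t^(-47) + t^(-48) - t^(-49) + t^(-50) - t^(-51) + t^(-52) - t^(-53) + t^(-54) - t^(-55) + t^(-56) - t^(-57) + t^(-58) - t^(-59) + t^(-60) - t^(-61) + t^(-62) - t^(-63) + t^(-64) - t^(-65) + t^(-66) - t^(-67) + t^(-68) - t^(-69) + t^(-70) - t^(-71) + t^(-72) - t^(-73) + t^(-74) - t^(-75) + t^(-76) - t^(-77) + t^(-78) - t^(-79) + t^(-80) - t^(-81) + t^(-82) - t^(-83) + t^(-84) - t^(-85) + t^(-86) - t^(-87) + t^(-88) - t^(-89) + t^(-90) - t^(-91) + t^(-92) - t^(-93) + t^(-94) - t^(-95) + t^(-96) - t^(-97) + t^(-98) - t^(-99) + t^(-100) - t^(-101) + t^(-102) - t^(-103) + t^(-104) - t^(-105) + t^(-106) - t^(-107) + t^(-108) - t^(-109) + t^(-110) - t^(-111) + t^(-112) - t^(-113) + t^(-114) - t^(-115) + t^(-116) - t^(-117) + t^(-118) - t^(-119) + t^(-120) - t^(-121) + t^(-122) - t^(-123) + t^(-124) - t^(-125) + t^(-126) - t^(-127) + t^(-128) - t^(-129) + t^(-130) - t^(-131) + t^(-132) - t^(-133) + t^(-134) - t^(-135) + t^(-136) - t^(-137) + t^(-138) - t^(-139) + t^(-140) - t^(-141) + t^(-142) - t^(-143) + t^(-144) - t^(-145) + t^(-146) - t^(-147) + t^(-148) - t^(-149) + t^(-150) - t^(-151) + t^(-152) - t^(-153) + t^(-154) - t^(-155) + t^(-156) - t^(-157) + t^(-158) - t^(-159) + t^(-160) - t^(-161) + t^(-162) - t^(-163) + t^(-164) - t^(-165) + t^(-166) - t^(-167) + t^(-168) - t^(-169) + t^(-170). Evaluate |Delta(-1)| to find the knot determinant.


Step 1: The polynomial has 341 terms with alternating signs, exponents from 170 down to -170.
Step 2: Substitute t = -1. The i-th term has coefficient (-1)^i and exponent (m-i),
  so its value is (-1)^i * (-1)^(m-i) = (-1)^m = 1 for every i.
Step 3: All 341 terms equal 1, so Delta(-1) = 341 * (1) = 341
Step 4: |Delta(-1)| = 341

341
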